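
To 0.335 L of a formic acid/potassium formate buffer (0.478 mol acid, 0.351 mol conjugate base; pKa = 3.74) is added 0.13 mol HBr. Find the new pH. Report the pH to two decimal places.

pH = 3.30

After neutralization: n(HCOOH) = 0.608 mol, n(HCOO-) = 0.221 mol.
pH = pKa + log([A⁻]/[HA]) = 3.74 + log(0.221/0.608) = 3.74 -0.440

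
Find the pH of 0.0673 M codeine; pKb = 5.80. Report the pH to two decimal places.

C18H21NO3 + H2O ⇌ C18H22NO3+ + OH-
Kb = 10^(−5.80) = 1.58 × 10^-6
Let x = [OH-] at equilibrium. Kb = x²/(0.0673 − x).
Assume x ≪ 0.0673: x ≈ √(1.58 × 10^-6 × 0.0673) = 3.26 × 10^-4 M
pOH = 3.49, so pH = 14.00 − pOH = 10.51

pH = 10.51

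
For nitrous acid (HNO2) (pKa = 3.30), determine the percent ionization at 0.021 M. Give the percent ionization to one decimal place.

14.3%

HNO2 ⇌ NO2- + H+; let x = [H+] at equilibrium.
Ka = 10^(−3.30) = 5.01 × 10^-4
Ka = x²/(C₀ − x); solving the quadratic gives x = 3.00 × 10^-3 M.
% ionization = x/C₀ × 100% = 3.00 × 10^-3/0.021 × 100% = 14.3%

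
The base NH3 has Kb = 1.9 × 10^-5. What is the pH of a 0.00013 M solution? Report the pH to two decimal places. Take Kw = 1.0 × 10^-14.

NH3 + H2O ⇌ NH4+ + OH-
Kb = x²/(0.00013 − x) = 1.9 × 10^-5
x is not negligible relative to C₀; solve x² + 1.9e-05·x − 2.47e-09 = 0.
x = (−Kb + √(Kb² + 4·Kb·C₀))/2 = 4.11 × 10^-5 M
pOH = 4.39, so pH = 14.00 − pOH = 9.61

pH = 9.61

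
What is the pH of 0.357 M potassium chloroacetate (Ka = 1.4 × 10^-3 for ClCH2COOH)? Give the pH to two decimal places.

ClCH2COO- is the conjugate base of the weak acid ClCH2COOH.
Kb = Kw/Ka = 1.0×10^-14 / 1.4 × 10^-3 = 7.14 × 10^-12
Let x = [OH-] at equilibrium. Kb = x²/(0.357 − x).
Assume x ≪ 0.357: x ≈ √(7.14 × 10^-12 × 0.357) = 1.60 × 10^-6 M
Check: 0.00045% ionized — well under 5%, approximation valid.
pOH = 5.80, so pH = 14.00 − pOH = 8.20

pH = 8.20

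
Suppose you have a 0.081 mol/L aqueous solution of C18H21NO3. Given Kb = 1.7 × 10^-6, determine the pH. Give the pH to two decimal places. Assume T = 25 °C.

pH = 10.57

C18H21NO3 + H2O ⇌ C18H22NO3+ + OH-
Kb = x²/(0.081 − x) = 1.7 × 10^-6
Since Kb ≪ C₀, x ≈ √(Kb·C₀) = 3.71 × 10^-4 M.
pOH = 3.43, so pH = 14.00 − pOH = 10.57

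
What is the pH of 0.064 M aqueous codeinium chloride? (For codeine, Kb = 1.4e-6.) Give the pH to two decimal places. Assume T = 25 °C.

C18H22NO3+ is the conjugate acid of the weak base C18H21NO3.
Ka = Kw/Kb = 1.0×10^-14 / 1.4 × 10^-6 = 7.14 × 10^-9
From the ICE table, Ka = [H+]²/(0.064 − [H+]) = 7.14 × 10^-9.
Neglecting [H+] in the denominator: [H+] = √(7.14 × 10^-9 × 0.064) = 2.14 × 10^-5 M
pH = −log(2.14 × 10^-5) = 4.67

pH = 4.67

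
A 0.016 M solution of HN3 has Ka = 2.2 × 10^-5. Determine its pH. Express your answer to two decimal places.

HN3 ⇌ N3- + H+
From the ICE table, Ka = [H+]²/(0.016 − [H+]) = 2.2 × 10^-5.
Assume [H+] ≪ 0.016: [H+] ≈ √(2.2 × 10^-5 × 0.016) = 5.93 × 10^-4 M
Check: 3.7% ionized — well under 5%, approximation valid.
pH = −log(5.93 × 10^-4) = 3.23

pH = 3.23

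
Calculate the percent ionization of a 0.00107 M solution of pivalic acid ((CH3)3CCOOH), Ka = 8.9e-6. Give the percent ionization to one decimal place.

8.7%

(CH3)3CCOOH ⇌ (CH3)3CCOO- + H+; let x = [H+] at equilibrium.
Ka = x²/(C₀ − x); solving the quadratic gives x = 9.32 × 10^-5 M.
Fraction ionized = 9.32 × 10^-5 / 0.00107 = 0.0871 → 8.7%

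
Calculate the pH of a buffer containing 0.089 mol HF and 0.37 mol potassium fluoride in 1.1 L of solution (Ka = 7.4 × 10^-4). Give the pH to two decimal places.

pH = 3.75

pKa = −log(7.4 × 10^-4) = 3.131
Using pH = pKa + log([base]/[acid]) with [base]/[acid] = 0.37/0.089:
pH = 3.131 + (+0.619) = 3.75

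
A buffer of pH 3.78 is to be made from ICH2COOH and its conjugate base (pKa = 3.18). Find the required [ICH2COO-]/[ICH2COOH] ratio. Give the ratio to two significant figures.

pH = pKa + log(r) ⇒ log(r) = 3.78 − 3.18 = +0.60
r = [ICH2COO-]/[ICH2COOH] = 10^(+0.60) = 3.98

ratio = 4.0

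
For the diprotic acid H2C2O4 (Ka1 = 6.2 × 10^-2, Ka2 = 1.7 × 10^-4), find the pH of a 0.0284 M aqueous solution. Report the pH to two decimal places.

pH = 1.67

Ka1 ≫ Ka2, so treat the first dissociation as the only significant source of H+.
Ka1 = x²/(0.0284 − x) = 6.2 × 10^-2
Solving the quadratic: x = (−Ka1 + √(Ka1² + 4·Ka1·C₀))/2 = 2.12 × 10^-2 M
pH = −log(2.12 × 10^-2) = 1.67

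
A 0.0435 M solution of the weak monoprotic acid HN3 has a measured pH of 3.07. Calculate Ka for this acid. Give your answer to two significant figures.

[H+] = 10^(-3.07) = 8.51 × 10^-4 M
At equilibrium [HA] = 0.0435 − 8.51 × 10^-4 = 4.26 × 10^-2 M
Ka = [H+][A-]/[HA] = (8.51 × 10^-4)² / 4.26 × 10^-2 = 1.7 × 10^-5

Ka = 1.7 × 10^-5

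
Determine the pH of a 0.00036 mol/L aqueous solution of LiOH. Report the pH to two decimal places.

LiOH is a strong base; [OH-] = 0.00036 M.
pOH = -log(0.00036) = 3.44
pH = 14.00 - 3.44 = 10.56

pH = 10.56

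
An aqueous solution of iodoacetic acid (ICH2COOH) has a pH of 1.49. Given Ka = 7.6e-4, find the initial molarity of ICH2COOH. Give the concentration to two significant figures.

[H+] = 10^(-1.49) = 3.24 × 10^-2 M = x
Ka = x²/(C₀ − x) ⇒ C₀ = x + x²/Ka
C₀ = 3.24 × 10^-2 + (3.24 × 10^-2)²/(7.6 × 10^-4) = 1.41 M

C₀ = 1.4 M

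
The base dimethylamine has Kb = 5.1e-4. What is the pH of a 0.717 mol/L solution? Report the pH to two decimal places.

(CH3)2NH + H2O ⇌ (CH3)2NH2+ + OH-
From the ICE table, Kb = [OH-]²/(0.717 − [OH-]) = 5.1 × 10^-4.
Assume [OH-] ≪ 0.717: [OH-] ≈ √(5.1 × 10^-4 × 0.717) = 1.91 × 10^-2 M
pOH = −log(1.91 × 10^-2) = 1.72; pH = 14.00 − 1.72 = 12.28

pH = 12.28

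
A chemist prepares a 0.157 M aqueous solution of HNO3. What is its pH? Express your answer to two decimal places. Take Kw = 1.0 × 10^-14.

pH = 0.80

HNO3 is a strong acid and dissociates completely, so [H+] = 0.157 M.
pH = -log(0.157) = 0.80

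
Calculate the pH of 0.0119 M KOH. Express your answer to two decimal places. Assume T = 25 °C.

KOH is a strong base; [OH-] = 0.0119 M.
pOH = -log(0.0119) = 1.92
pH = 14.00 - 1.92 = 12.08

pH = 12.08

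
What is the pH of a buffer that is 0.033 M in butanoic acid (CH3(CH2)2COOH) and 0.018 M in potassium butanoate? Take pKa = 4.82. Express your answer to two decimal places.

Henderson–Hasselbalch: pH = pKa + log([CH3(CH2)2COO-]/[CH3(CH2)2COOH]) = 4.82 + log(0.018/0.033)
pH = 4.82 + (-0.263) = 4.56

pH = 4.56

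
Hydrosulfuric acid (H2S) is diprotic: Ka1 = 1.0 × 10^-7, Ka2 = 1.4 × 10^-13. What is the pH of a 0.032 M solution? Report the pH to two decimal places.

Since Ka1 ≫ Ka2, the first ionization dominates [H+].
Ka1 = x²/(0.032 − x) = 1.0 × 10^-7
x ≈ √(1.0 × 10^-7 × 0.032) = 5.66 × 10^-5 M
pH = −log(5.66 × 10^-5) = 4.25

pH = 4.25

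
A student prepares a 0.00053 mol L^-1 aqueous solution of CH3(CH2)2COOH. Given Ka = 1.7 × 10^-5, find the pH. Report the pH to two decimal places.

pH = 4.06

CH3(CH2)2COOH ⇌ CH3(CH2)2COO- + H+
From the ICE table, Ka = [H+]²/(0.00053 − [H+]) = 1.7 × 10^-5.
Here C₀/Ka ≈ 31.2, so the small-[H+] approximation fails. Use the quadratic:
[H+] = [−1.7e-05 + √(1.7e-05² + 3.6e-08)]/2 = 8.68 × 10^-5 M
pH = −log(8.68 × 10^-5) = 4.06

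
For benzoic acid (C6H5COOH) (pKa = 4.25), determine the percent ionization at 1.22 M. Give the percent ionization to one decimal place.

0.7%

C6H5COOH ⇌ C6H5COO- + H+; let x = [H+] at equilibrium.
Ka = 10^(−4.25) = 5.62 × 10^-5
x ≈ √(Ka·C₀) = √(5.62 × 10^-5 × 1.22) = 8.28 × 10^-3 M
Fraction ionized = 8.28 × 10^-3 / 1.22 = 0.0068 → 0.7%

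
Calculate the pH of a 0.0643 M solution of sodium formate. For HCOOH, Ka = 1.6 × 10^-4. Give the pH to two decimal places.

HCOO- is the conjugate base of the weak acid HCOOH.
Kb = Kw/Ka = 1.0×10^-14 / 1.6 × 10^-4 = 6.25 × 10^-11
From the ICE table, Kb = [OH-]²/(0.0643 − [OH-]) = 6.25 × 10^-11.
Since Kb ≪ C₀, [OH-] ≈ √(Kb·C₀) = 2.00 × 10^-6 M.
([OH-]/C₀ = 0.0031% < 5%, so the approximation holds.)
pOH = −log(2.00 × 10^-6) = 5.70; pH = 14.00 − 5.70 = 8.30

pH = 8.30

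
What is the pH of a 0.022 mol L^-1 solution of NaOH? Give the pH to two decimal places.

pH = 12.34

NaOH is a strong base; [OH-] = 0.022 M.
pOH = -log(0.022) = 1.66
pH = 14.00 - 1.66 = 12.34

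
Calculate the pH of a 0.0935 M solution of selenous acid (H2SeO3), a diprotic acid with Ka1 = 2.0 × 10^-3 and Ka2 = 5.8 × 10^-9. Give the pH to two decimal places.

Ka1 ≫ Ka2, so treat the first dissociation as the only significant source of H+.
Ka1 = x²/(0.0935 − x) = 2.0 × 10^-3
Solving the quadratic: x = (−Ka1 + √(Ka1² + 4·Ka1·C₀))/2 = 1.27 × 10^-2 M
pH = −log(1.27 × 10^-2) = 1.90

pH = 1.90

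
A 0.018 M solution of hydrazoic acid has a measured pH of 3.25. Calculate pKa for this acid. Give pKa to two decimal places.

pKa = 4.74

[H+] = 10^(-3.25) = 5.62 × 10^-4 M
At equilibrium [HA] = 0.018 − 5.62 × 10^-4 = 1.74 × 10^-2 M
Ka = [H+][A-]/[HA] = (5.62 × 10^-4)² / 1.74 × 10^-2 = 1.82 × 10^-5
pKa = -log(1.82 × 10^-5) = 4.74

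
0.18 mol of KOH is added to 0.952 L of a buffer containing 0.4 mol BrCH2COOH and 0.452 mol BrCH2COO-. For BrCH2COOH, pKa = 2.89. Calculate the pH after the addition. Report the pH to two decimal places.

After neutralization: n(BrCH2COOH) = 0.22 mol, n(BrCH2COO-) = 0.632 mol.
pH = pKa + log([A⁻]/[HA]) = 2.89 + log(0.632/0.22) = 2.89 +0.458

pH = 3.35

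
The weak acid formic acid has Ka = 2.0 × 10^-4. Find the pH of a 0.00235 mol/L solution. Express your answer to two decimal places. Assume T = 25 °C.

HCOOH ⇌ HCOO- + H+
From the ICE table, Ka = [H+]²/(0.00235 − [H+]) = 2.0 × 10^-4.
The 5% rule fails; solving [H+]² + Ka·[H+] − Ka·C₀ = 0 exactly:
[H+] = [−0.0002 + √(0.0002² + 1.88e-06)]/2 = 5.93 × 10^-4 M
pH = −log[H+] = −log(5.93 × 10^-4) = 3.23

pH = 3.23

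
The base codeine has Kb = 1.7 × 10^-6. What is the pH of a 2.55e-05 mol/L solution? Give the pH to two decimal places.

pH = 8.76

C18H21NO3 + H2O ⇌ C18H22NO3+ + OH-
From the ICE table, Kb = x²/(2.55e-05 − x) = 1.7 × 10^-6.
Here C₀/Kb ≈ 15, so the small-x approximation fails. Use the quadratic:
x = (−Kb + √(Kb² + 4·Kb·C₀))/2 = 5.79 × 10^-6 M
pOH = 5.24, so pH = 14.00 − pOH = 8.76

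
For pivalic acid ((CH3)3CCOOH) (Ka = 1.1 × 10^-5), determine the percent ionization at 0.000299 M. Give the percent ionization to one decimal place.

(CH3)3CCOOH ⇌ (CH3)3CCOO- + H+; let x = [H+] at equilibrium.
Ka = x²/(C₀ − x); solving the quadratic gives x = 5.21 × 10^-5 M.
Fraction ionized = 5.21 × 10^-5 / 0.000299 = 0.1742 → 17.4%

17.4%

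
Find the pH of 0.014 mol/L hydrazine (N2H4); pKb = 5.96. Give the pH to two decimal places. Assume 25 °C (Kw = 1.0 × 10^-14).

pH = 10.09

N2H4 + H2O ⇌ N2H5+ + OH-
Kb = 10^(−5.96) = 1.10 × 10^-6
Kb = [OH-]²/(0.014 − [OH-]) = 1.10 × 10^-6
Neglecting [OH-] in the denominator: [OH-] = √(1.10 × 10^-6 × 0.014) = 1.24 × 10^-4 M
Check: 0.89% ionized — well under 5%, approximation valid.
pOH = 3.91, so pH = 14.00 − pOH = 10.09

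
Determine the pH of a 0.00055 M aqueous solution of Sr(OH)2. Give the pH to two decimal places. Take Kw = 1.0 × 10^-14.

pH = 11.04

Sr(OH)2 is a strong base (each formula unit releases 2 OH-); [OH-] = 0.0011 M.
pOH = -log(0.0011) = 2.96
pH = 14.00 - 2.96 = 11.04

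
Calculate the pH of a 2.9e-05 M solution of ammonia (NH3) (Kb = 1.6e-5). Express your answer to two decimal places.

pH = 9.18

NH3 + H2O ⇌ NH4+ + OH-
From the ICE table, Kb = [OH-]²/(2.9e-05 − [OH-]) = 1.6 × 10^-5.
Here C₀/Kb ≈ 1.81, so the small-[OH-] approximation fails. Use the quadratic:
[OH-] = [−1.6e-05 + √(1.6e-05² + 1.86e-09)]/2 = 1.50 × 10^-5 M
pOH = 4.82, so pH = 14.00 − pOH = 9.18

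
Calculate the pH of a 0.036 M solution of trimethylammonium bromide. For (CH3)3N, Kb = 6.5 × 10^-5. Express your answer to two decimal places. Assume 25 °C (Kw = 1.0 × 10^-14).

(CH3)3NH+ is the conjugate acid of the weak base (CH3)3N.
Ka = Kw/Kb = 1.0×10^-14 / 6.5 × 10^-5 = 1.54 × 10^-10
From the ICE table, Ka = [H+]²/(0.036 − [H+]) = 1.54 × 10^-10.
Assume [H+] ≪ 0.036: [H+] ≈ √(1.54 × 10^-10 × 0.036) = 2.35 × 10^-6 M
pH = −log(2.35 × 10^-6) = 5.63

pH = 5.63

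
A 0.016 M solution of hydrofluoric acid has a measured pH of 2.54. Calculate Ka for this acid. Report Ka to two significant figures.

Ka = 6.3 × 10^-4

[H+] = 10^(-2.54) = 2.88 × 10^-3 M
At equilibrium [HA] = 0.016 − 2.88 × 10^-3 = 1.31 × 10^-2 M
Ka = [H+][A-]/[HA] = (2.88 × 10^-3)² / 1.31 × 10^-2 = 6.3 × 10^-4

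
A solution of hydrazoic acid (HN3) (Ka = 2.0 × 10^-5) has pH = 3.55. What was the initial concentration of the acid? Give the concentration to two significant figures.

C₀ = 4.3 × 10^-3 M

[H+] = 10^(-3.55) = 2.82 × 10^-4 M = x
Ka = x²/(C₀ − x) ⇒ C₀ = x + x²/Ka
C₀ = 2.82 × 10^-4 + (2.82 × 10^-4)²/(2.0 × 10^-5) = 4.26 × 10^-3 M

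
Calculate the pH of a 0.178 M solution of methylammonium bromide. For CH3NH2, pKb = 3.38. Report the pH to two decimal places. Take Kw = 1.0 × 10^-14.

CH3NH3+ is the conjugate acid of the weak base CH3NH2.
Kb = 10^(−3.38) = 4.17 × 10^-4
Ka = Kw/Kb = 1.0×10^-14 / 4.17 × 10^-4 = 2.40 × 10^-11
Ka = [H+]²/(0.178 − [H+]) = 2.40 × 10^-11
Assume [H+] ≪ 0.178: [H+] ≈ √(2.40 × 10^-11 × 0.178) = 2.07 × 10^-6 M
([H+]/C₀ = 0.0012% < 5%, so the approximation holds.)
pH = −log(2.07 × 10^-6) = 5.68

pH = 5.68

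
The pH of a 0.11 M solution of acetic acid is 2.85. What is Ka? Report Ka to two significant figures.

[H+] = 10^(-2.85) = 1.41 × 10^-3 M
At equilibrium [HA] = 0.11 − 1.41 × 10^-3 = 1.09 × 10^-1 M
Ka = [H+][A-]/[HA] = (1.41 × 10^-3)² / 1.09 × 10^-1 = 1.8 × 10^-5

Ka = 1.8 × 10^-5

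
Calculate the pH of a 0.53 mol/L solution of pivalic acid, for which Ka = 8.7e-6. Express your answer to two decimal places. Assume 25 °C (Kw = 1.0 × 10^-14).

pH = 2.67

(CH3)3CCOOH ⇌ (CH3)3CCOO- + H+
Ka = [H+]²/(0.53 − [H+]) = 8.7 × 10^-6
Neglecting [H+] in the denominator: [H+] = √(8.7 × 10^-6 × 0.53) = 2.15 × 10^-3 M
pH = −log(2.15 × 10^-3) = 2.67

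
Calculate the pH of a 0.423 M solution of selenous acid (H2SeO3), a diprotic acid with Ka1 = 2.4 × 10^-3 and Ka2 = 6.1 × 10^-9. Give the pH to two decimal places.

pH = 1.51

Since Ka1 ≫ Ka2, the first ionization dominates [H+].
Ka1 = x²/(0.423 − x) = 2.4 × 10^-3
Solving the quadratic: x = (−Ka1 + √(Ka1² + 4·Ka1·C₀))/2 = 3.07 × 10^-2 M
pH = −log(3.07 × 10^-2) = 1.51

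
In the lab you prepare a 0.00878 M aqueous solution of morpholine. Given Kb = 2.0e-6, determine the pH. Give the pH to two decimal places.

C4H8ONH + H2O ⇌ C4H8ONH2+ + OH-
Kb = x²/(0.00878 − x) = 2.0 × 10^-6
Neglecting x in the denominator: x = √(2.0 × 10^-6 × 0.00878) = 1.33 × 10^-4 M
(x/C₀ = 1.5% < 5%, so the approximation holds.)
pOH = 3.88, so pH = 14.00 − pOH = 10.12

pH = 10.12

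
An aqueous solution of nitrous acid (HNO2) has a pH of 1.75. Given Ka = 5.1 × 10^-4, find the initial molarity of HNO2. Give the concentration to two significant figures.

[H+] = 10^(-1.75) = 1.78 × 10^-2 M = x
Ka = x²/(C₀ − x) ⇒ C₀ = x + x²/Ka
C₀ = 1.78 × 10^-2 + (1.78 × 10^-2)²/(5.1 × 10^-4) = 6.39 × 10^-1 M

C₀ = 6.4 × 10^-1 M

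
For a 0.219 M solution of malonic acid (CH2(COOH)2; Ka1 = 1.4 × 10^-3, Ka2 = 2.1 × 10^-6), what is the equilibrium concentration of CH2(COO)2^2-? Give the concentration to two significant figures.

First ionization gives [H+] ≈ [CH2(COOH)COO-] = 1.68 × 10^-2 M.
Second step: Ka2 = [H+][CH2(COO)2^2-]/[CH2(COOH)COO-] ≈ [CH2(COO)2^2-] (since [H+] ≈ [CH2(COOH)COO-]).
So [CH2(COO)2^2-] ≈ Ka2.

2.1 × 10^-6 M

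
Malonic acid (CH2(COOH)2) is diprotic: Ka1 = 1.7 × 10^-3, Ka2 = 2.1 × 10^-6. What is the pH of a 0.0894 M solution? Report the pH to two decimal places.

Ka1 ≫ Ka2, so treat the first dissociation as the only significant source of H+.
Ka1 = x²/(0.0894 − x) = 1.7 × 10^-3
Solving the quadratic: x = (−Ka1 + √(Ka1² + 4·Ka1·C₀))/2 = 1.15 × 10^-2 M
pH = −log(1.15 × 10^-2) = 1.94

pH = 1.94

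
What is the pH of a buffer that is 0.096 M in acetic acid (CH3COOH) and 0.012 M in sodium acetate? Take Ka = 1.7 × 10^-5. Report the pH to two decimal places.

pH = 3.87

pKa = −log(1.7 × 10^-5) = 4.770
Using pH = pKa + log([base]/[acid]) with [base]/[acid] = 0.012/0.096:
pH = 4.770 + (-0.903) = 3.87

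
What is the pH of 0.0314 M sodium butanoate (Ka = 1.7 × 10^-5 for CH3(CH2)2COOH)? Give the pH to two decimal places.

CH3(CH2)2COO- is the conjugate base of the weak acid CH3(CH2)2COOH.
Kb = Kw/Ka = 1.0×10^-14 / 1.7 × 10^-5 = 5.88 × 10^-10
Kb = x²/(0.0314 − x) = 5.88 × 10^-10
Since Kb ≪ C₀, x ≈ √(Kb·C₀) = 4.30 × 10^-6 M.
Check: 0.014% ionized — well under 5%, approximation valid.
pOH = 5.37, so pH = 14.00 − pOH = 8.63

pH = 8.63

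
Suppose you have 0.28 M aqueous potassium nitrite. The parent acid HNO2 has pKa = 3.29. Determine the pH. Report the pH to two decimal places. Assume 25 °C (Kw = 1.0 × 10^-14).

NO2- is the conjugate base of the weak acid HNO2.
Ka = 10^(−3.29) = 5.13 × 10^-4
Kb = Kw/Ka = 1.0×10^-14 / 5.13 × 10^-4 = 1.95 × 10^-11
Kb = [OH-]²/(0.28 − [OH-]) = 1.95 × 10^-11
Assume [OH-] ≪ 0.28: [OH-] ≈ √(1.95 × 10^-11 × 0.28) = 2.34 × 10^-6 M
([OH-]/C₀ = 0.00083% < 5%, so the approximation holds.)
pOH = −log(2.34 × 10^-6) = 5.63; pH = 14.00 − 5.63 = 8.37

pH = 8.37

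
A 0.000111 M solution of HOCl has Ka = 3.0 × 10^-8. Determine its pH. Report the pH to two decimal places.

HOCl ⇌ OCl- + H+
Ka = x²/(0.000111 − x) = 3.0 × 10^-8
Since Ka ≪ C₀, x ≈ √(Ka·C₀) = 1.82 × 10^-6 M.
(x/C₀ = 1.6% < 5%, so the approximation holds.)
pH = −log[H+] = −log(1.82 × 10^-6) = 5.74

pH = 5.74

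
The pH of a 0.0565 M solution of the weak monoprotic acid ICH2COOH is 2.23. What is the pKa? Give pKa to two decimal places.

pKa = 3.16

[H+] = 10^(-2.23) = 5.89 × 10^-3 M
At equilibrium [HA] = 0.0565 − 5.89 × 10^-3 = 5.06 × 10^-2 M
Ka = [H+][A-]/[HA] = (5.89 × 10^-3)² / 5.06 × 10^-2 = 6.86 × 10^-4
pKa = -log(6.86 × 10^-4) = 3.16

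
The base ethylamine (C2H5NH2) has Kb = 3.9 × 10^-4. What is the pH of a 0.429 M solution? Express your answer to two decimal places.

C2H5NH2 + H2O ⇌ C2H5NH3+ + OH-
Kb = [OH-]²/(0.429 − [OH-]) = 3.9 × 10^-4
Assume [OH-] ≪ 0.429: [OH-] ≈ √(3.9 × 10^-4 × 0.429) = 1.29 × 10^-2 M
pOH = −log(1.29 × 10^-2) = 1.89; pH = 14.00 − 1.89 = 12.11

pH = 12.11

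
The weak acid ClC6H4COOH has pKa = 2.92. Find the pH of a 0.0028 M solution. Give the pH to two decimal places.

pH = 2.88

ClC6H4COOH ⇌ ClC6H4COO- + H+
Ka = 10^(−2.92) = 1.20 × 10^-3
Let x = [H+] at equilibrium. Ka = x²/(0.0028 − x).
Here C₀/Ka ≈ 2.33, so the small-x approximation fails. Use the quadratic:
x = (−Ka + √(Ka² + 4·Ka·C₀))/2 = 1.33 × 10^-3 M
pH = −log(1.33 × 10^-3) = 2.88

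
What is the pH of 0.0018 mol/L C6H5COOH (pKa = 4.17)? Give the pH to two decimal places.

C6H5COOH ⇌ C6H5COO- + H+
Ka = 10^(−4.17) = 6.76 × 10^-5
From the ICE table, Ka = [H+]²/(0.0018 − [H+]) = 6.76 × 10^-5.
Here C₀/Ka ≈ 26.6, so the small-[H+] approximation fails. Use the quadratic:
[H+] = [−6.76e-05 + √(6.76e-05² + 4.87e-07)]/2 = 3.17 × 10^-4 M
pH = −log(3.17 × 10^-4) = 3.50

pH = 3.50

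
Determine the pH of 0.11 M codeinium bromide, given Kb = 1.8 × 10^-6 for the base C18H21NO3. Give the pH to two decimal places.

C18H22NO3+ is the conjugate acid of the weak base C18H21NO3.
Ka = Kw/Kb = 1.0×10^-14 / 1.8 × 10^-6 = 5.56 × 10^-9
From the ICE table, Ka = [H+]²/(0.11 − [H+]) = 5.56 × 10^-9.
Neglecting [H+] in the denominator: [H+] = √(5.56 × 10^-9 × 0.11) = 2.47 × 10^-5 M
([H+]/C₀ = 0.022% < 5%, so the approximation holds.)
pH = −log(2.47 × 10^-5) = 4.61

pH = 4.61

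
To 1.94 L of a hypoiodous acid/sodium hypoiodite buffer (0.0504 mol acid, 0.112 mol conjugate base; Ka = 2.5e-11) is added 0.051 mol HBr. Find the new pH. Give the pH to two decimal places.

After neutralization: n(HOI) = 0.101 mol, n(OI-) = 0.061 mol.
pKa = −log(2.5 × 10^-11) = 10.602
pH = pKa + log([A⁻]/[HA]) = 10.602 + log(0.061/0.101) = 10.602 -0.219

pH = 10.38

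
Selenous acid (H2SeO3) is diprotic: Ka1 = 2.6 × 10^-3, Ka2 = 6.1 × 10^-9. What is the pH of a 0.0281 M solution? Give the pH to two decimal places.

pH = 2.13

Since Ka1 ≫ Ka2, the first ionization dominates [H+].
Ka1 = x²/(0.0281 − x) = 2.6 × 10^-3
Solving the quadratic: x = (−Ka1 + √(Ka1² + 4·Ka1·C₀))/2 = 7.35 × 10^-3 M
pH = −log(7.35 × 10^-3) = 2.13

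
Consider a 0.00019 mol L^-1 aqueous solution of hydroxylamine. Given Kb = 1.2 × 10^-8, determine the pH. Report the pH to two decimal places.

pH = 8.18

NH2OH + H2O ⇌ NH3OH+ + OH-
From the ICE table, Kb = x²/(0.00019 − x) = 1.2 × 10^-8.
Neglecting x in the denominator: x = √(1.2 × 10^-8 × 0.00019) = 1.51 × 10^-6 M
pOH = −log(1.51 × 10^-6) = 5.82; pH = 14.00 − 5.82 = 8.18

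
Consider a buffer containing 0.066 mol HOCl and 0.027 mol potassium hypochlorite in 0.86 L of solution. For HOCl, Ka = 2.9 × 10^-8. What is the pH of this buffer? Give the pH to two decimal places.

pKa = −log(2.9 × 10^-8) = 7.538
Henderson–Hasselbalch: pH = pKa + log([OCl-]/[HOCl]) = 7.538 + log(0.027/0.066)
pH = 7.538 + (-0.388) = 7.15

pH = 7.15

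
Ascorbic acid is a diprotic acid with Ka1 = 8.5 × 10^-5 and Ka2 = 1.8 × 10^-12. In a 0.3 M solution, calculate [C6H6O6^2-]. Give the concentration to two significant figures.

1.8 × 10^-12 M

First ionization gives [H+] ≈ [HC6H6O6-] = 5.05 × 10^-3 M.
Second step: Ka2 = [H+][C6H6O6^2-]/[HC6H6O6-] ≈ [C6H6O6^2-] (since [H+] ≈ [HC6H6O6-]).
So [C6H6O6^2-] ≈ Ka2.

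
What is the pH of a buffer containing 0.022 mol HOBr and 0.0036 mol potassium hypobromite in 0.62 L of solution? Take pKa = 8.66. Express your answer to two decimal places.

Using pH = pKa + log([base]/[acid]) with [base]/[acid] = 0.0036/0.022:
pH = 8.66 + (-0.786) = 7.87

pH = 7.87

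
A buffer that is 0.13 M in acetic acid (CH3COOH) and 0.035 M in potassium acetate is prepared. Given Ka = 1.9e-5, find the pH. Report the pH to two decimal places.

pKa = −log(1.9 × 10^-5) = 4.721
Using pH = pKa + log([base]/[acid]) with [base]/[acid] = 0.035/0.13:
pH = 4.721 + (-0.570) = 4.15

pH = 4.15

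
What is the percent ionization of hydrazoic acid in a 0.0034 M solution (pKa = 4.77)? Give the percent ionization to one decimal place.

HN3 ⇌ N3- + H+; let x = [H+] at equilibrium.
Ka = 10^(−4.77) = 1.70 × 10^-5
Ka = x²/(C₀ − x); solving the quadratic gives x = 2.32 × 10^-4 M.
Fraction ionized = 2.32 × 10^-4 / 0.0034 = 0.0682 → 6.8%

6.8%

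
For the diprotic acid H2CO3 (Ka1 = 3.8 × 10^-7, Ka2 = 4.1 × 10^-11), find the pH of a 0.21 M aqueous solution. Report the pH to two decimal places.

pH = 3.55

Ka1 ≫ Ka2, so treat the first dissociation as the only significant source of H+.
Ka1 = x²/(0.21 − x) = 3.8 × 10^-7
x ≈ √(3.8 × 10^-7 × 0.21) = 2.82 × 10^-4 M
pH = −log(2.82 × 10^-4) = 3.55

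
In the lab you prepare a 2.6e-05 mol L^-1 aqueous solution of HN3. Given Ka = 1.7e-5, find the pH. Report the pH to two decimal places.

pH = 4.85

HN3 ⇌ N3- + H+
Let x = [H+] at equilibrium. Ka = x²/(2.6e-05 − x).
Here C₀/Ka ≈ 1.53, so the small-x approximation fails. Use the quadratic:
x = [−1.7e-05 + √(1.7e-05² + 1.77e-09)]/2 = 1.42 × 10^-5 M
pH = −log(1.42 × 10^-5) = 4.85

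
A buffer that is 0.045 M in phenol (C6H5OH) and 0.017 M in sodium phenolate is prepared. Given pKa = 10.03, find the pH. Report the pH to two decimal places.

pH = 9.61

Henderson–Hasselbalch: pH = pKa + log([C6H5O-]/[C6H5OH]) = 10.03 + log(0.017/0.045)
pH = 10.03 + (-0.423) = 9.61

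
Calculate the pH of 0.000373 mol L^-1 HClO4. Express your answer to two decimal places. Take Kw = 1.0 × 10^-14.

pH = 3.43

HClO4 is a strong acid and dissociates completely, so [H+] = 0.000373 M.
pH = -log(0.000373) = 3.43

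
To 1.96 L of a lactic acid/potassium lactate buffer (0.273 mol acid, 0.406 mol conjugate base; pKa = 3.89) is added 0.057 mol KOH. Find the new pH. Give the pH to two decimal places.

pH = 4.22

After neutralization: n(CH3CH(OH)COOH) = 0.216 mol, n(CH3CH(OH)COO-) = 0.463 mol.
pH = pKa + log([A⁻]/[HA]) = 3.89 + log(0.463/0.216) = 3.89 +0.331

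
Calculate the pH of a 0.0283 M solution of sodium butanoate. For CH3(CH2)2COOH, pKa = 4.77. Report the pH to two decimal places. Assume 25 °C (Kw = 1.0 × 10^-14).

pH = 8.61

CH3(CH2)2COO- is the conjugate base of the weak acid CH3(CH2)2COOH.
Ka = 10^(−4.77) = 1.70 × 10^-5
Kb = Kw/Ka = 1.0×10^-14 / 1.70 × 10^-5 = 5.88 × 10^-10
Let x = [OH-] at equilibrium. Kb = x²/(0.0283 − x).
Assume x ≪ 0.0283: x ≈ √(5.88 × 10^-10 × 0.0283) = 4.08 × 10^-6 M
pOH = −log(4.08 × 10^-6) = 5.39; pH = 14.00 − 5.39 = 8.61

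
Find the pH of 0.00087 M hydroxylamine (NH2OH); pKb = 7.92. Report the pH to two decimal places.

NH2OH + H2O ⇌ NH3OH+ + OH-
Kb = 10^(−7.92) = 1.20 × 10^-8
From the ICE table, Kb = [OH-]²/(0.00087 − [OH-]) = 1.20 × 10^-8.
Assume [OH-] ≪ 0.00087: [OH-] ≈ √(1.20 × 10^-8 × 0.00087) = 3.23 × 10^-6 M
pOH = −log(3.23 × 10^-6) = 5.49; pH = 14.00 − 5.49 = 8.51

pH = 8.51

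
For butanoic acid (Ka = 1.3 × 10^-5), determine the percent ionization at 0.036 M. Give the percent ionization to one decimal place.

1.9%

CH3(CH2)2COOH ⇌ CH3(CH2)2COO- + H+; let x = [H+] at equilibrium.
x ≈ √(Ka·C₀) = √(1.3 × 10^-5 × 0.036) = 6.84 × 10^-4 M
% ionization = x/C₀ × 100% = 6.84 × 10^-4/0.036 × 100% = 1.9%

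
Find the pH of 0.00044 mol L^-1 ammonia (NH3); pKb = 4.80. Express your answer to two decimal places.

pH = 9.88

NH3 + H2O ⇌ NH4+ + OH-
Kb = 10^(−4.80) = 1.58 × 10^-5
Kb = x²/(0.00044 − x) = 1.58 × 10^-5
The 5% rule fails; solving x² + Kb·x − Kb·C₀ = 0 exactly:
x = [−1.58e-05 + √(1.58e-05² + 2.78e-08)]/2 = 7.59 × 10^-5 M
pOH = −log(7.59 × 10^-5) = 4.12; pH = 14.00 − 4.12 = 9.88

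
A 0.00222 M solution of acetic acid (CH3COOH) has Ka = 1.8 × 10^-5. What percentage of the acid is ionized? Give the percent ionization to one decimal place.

8.6%

CH3COOH ⇌ CH3COO- + H+; let x = [H+] at equilibrium.
Ka = x²/(C₀ − x); solving the quadratic gives x = 1.91 × 10^-4 M.
Fraction ionized = 1.91 × 10^-4 / 0.00222 = 0.0860 → 8.6%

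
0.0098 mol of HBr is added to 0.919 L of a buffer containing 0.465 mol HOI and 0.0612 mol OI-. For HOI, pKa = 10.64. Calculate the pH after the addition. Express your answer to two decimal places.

pH = 9.67

After neutralization: n(HOI) = 0.475 mol, n(OI-) = 0.0514 mol.
Henderson–Hasselbalch with mole ratio 0.0514/0.475: pH = 10.64 + (-0.966)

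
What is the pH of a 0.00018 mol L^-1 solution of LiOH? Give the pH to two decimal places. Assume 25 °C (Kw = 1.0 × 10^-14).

LiOH is a strong base; [OH-] = 0.00018 M.
pOH = -log(0.00018) = 3.74
pH = 14.00 - 3.74 = 10.26

pH = 10.26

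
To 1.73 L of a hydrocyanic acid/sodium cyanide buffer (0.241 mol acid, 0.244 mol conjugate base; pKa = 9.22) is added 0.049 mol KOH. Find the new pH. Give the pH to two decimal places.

After neutralization: n(HCN) = 0.192 mol, n(CN-) = 0.293 mol.
pH = pKa + log(n_CN-/n_HCN) = 9.22 + log(0.293/0.192) = 9.22 + (+0.184)

pH = 9.40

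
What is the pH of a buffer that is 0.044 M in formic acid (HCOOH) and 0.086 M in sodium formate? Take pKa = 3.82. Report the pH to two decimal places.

Using pH = pKa + log([base]/[acid]) with [base]/[acid] = 0.086/0.044:
pH = 3.82 + (+0.291) = 4.11

pH = 4.11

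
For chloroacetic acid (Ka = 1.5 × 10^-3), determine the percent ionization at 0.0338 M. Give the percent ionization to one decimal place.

19.0%

ClCH2COOH ⇌ ClCH2COO- + H+; let x = [H+] at equilibrium.
Solve x² + 0.0015x − 5.07e-05 = 0 → x = 6.41 × 10^-3 M
% ionization = x/C₀ × 100% = 6.41 × 10^-3/0.0338 × 100% = 19.0%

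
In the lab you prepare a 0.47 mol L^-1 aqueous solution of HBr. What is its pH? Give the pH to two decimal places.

HBr is a strong acid and dissociates completely, so [H+] = 0.47 M.
pH = -log(0.47) = 0.33

pH = 0.33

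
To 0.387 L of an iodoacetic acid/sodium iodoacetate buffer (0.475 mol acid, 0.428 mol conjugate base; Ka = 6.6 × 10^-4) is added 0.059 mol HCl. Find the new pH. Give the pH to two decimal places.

Added H+ converts ICH2COO- to ICH2COOH: ICH2COOH → 0.534 mol, ICH2COO- → 0.369 mol.
pKa = −log(6.6 × 10^-4) = 3.180
pH = pKa + log(n_ICH2COO-/n_ICH2COOH) = 3.180 + log(0.369/0.534) = 3.180 + (-0.161)

pH = 3.02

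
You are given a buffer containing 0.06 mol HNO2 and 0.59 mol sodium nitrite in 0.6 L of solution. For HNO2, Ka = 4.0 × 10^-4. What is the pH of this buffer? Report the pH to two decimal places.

pH = 4.39

pKa = −log(4.0 × 10^-4) = 3.398
Henderson–Hasselbalch: pH = pKa + log([NO2-]/[HNO2]) = 3.398 + log(0.59/0.06)
pH = 3.398 + (+0.993) = 4.39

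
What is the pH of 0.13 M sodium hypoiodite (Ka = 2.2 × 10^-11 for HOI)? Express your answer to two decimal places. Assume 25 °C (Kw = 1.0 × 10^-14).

pH = 11.87

OI- is the conjugate base of the weak acid HOI.
Kb = Kw/Ka = 1.0×10^-14 / 2.2 × 10^-11 = 4.55 × 10^-4
Kb = [OH-]²/(0.13 − [OH-]) = 4.55 × 10^-4
Here C₀/Kb ≈ 286, so the small-[OH-] approximation fails. Use the quadratic:
[OH-] = (−Kb + √(Kb² + 4·Kb·C₀))/2 = 7.47 × 10^-3 M
pOH = −log(7.47 × 10^-3) = 2.13; pH = 14.00 − 2.13 = 11.87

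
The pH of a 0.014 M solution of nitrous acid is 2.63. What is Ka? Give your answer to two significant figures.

Ka = 4.7 × 10^-4

[H+] = 10^(-2.63) = 2.34 × 10^-3 M
At equilibrium [HA] = 0.014 − 2.34 × 10^-3 = 1.17 × 10^-2 M
Ka = [H+][A-]/[HA] = (2.34 × 10^-3)² / 1.17 × 10^-2 = 4.7 × 10^-4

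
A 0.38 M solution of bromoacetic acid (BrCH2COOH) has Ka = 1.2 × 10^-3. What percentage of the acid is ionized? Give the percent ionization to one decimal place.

5.5%

BrCH2COOH ⇌ BrCH2COO- + H+; let x = [H+] at equilibrium.
Solve x² + 0.0012x − 0.000456 = 0 → x = 2.08 × 10^-2 M
% ionization = x/C₀ × 100% = 2.08 × 10^-2/0.38 × 100% = 5.5%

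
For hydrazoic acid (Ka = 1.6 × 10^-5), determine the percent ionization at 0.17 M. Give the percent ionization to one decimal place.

1.0%

HN3 ⇌ N3- + H+; let x = [H+] at equilibrium.
x ≈ √(Ka·C₀) = √(1.6 × 10^-5 × 0.17) = 1.65 × 10^-3 M
Fraction ionized = 1.65 × 10^-3 / 0.17 = 0.0097 → 1.0%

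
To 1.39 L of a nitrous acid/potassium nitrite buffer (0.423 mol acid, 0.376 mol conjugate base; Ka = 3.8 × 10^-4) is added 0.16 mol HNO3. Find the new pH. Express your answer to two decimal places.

After neutralization: n(HNO2) = 0.583 mol, n(NO2-) = 0.216 mol.
pKa = −log(3.8 × 10^-4) = 3.420
Henderson–Hasselbalch with mole ratio 0.216/0.583: pH = 3.420 + (-0.431)

pH = 2.99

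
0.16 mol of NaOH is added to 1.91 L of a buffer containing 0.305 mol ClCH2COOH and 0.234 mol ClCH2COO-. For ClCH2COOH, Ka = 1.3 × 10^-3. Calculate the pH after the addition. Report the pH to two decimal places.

OH- converts ClCH2COOH to ClCH2COO-: ClCH2COOH → 0.145 mol, ClCH2COO- → 0.394 mol.
pKa = −log(1.3 × 10^-3) = 2.886
Henderson–Hasselbalch with mole ratio 0.394/0.145: pH = 2.886 + (+0.434)

pH = 3.32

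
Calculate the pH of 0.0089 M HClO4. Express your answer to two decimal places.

HClO4 is a strong acid and dissociates completely, so [H+] = 0.0089 M.
pH = -log(0.0089) = 2.05

pH = 2.05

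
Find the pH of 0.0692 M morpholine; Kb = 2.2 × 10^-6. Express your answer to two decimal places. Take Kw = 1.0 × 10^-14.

pH = 10.59

C4H8ONH + H2O ⇌ C4H8ONH2+ + OH-
From the ICE table, Kb = x²/(0.0692 − x) = 2.2 × 10^-6.
Neglecting x in the denominator: x = √(2.2 × 10^-6 × 0.0692) = 3.90 × 10^-4 M
pOH = 3.41, so pH = 14.00 − pOH = 10.59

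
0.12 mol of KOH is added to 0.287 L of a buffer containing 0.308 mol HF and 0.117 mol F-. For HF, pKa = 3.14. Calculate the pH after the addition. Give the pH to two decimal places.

pH = 3.24

After neutralization: n(HF) = 0.188 mol, n(F-) = 0.237 mol.
Henderson–Hasselbalch with mole ratio 0.237/0.188: pH = 3.14 + (+0.101)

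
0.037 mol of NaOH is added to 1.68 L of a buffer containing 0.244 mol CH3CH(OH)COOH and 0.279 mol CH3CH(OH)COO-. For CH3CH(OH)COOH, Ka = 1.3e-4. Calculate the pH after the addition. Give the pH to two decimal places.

pH = 4.07

OH- converts CH3CH(OH)COOH to CH3CH(OH)COO-: CH3CH(OH)COOH → 0.207 mol, CH3CH(OH)COO- → 0.316 mol.
pKa = −log(1.3 × 10^-4) = 3.886
Henderson–Hasselbalch with mole ratio 0.316/0.207: pH = 3.886 + (+0.184)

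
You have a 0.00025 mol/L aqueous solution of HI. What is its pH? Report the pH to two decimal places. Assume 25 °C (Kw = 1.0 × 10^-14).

HI is a strong acid and dissociates completely, so [H+] = 0.00025 M.
pH = -log(0.00025) = 3.60

pH = 3.60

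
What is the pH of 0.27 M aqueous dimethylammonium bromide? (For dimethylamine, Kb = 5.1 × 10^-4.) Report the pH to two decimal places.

pH = 5.64

(CH3)2NH2+ is the conjugate acid of the weak base (CH3)2NH.
Ka = Kw/Kb = 1.0×10^-14 / 5.1 × 10^-4 = 1.96 × 10^-11
From the ICE table, Ka = x²/(0.27 − x) = 1.96 × 10^-11.
Neglecting x in the denominator: x = √(1.96 × 10^-11 × 0.27) = 2.30 × 10^-6 M
Check: 0.00085% ionized — well under 5%, approximation valid.
pH = −log[H+] = −log(2.30 × 10^-6) = 5.64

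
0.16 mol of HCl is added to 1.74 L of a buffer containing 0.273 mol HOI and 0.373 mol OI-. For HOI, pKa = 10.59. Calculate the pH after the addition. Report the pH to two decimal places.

After neutralization: n(HOI) = 0.433 mol, n(OI-) = 0.213 mol.
pH = pKa + log(n_OI-/n_HOI) = 10.59 + log(0.213/0.433) = 10.59 + (-0.308)

pH = 10.28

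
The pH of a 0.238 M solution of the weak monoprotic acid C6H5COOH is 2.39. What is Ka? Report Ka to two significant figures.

Ka = 7.1 × 10^-5

[H+] = 10^(-2.39) = 4.07 × 10^-3 M
At equilibrium [HA] = 0.238 − 4.07 × 10^-3 = 2.34 × 10^-1 M
Ka = [H+][A-]/[HA] = (4.07 × 10^-3)² / 2.34 × 10^-1 = 7.1 × 10^-5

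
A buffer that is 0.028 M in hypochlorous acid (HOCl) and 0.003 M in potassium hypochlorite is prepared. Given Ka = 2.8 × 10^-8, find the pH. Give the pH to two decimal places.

pKa = −log(2.8 × 10^-8) = 7.553
pH = pKa + log([A⁻]/[HA]) = 7.553 + log(0.003/0.028)
pH = 7.553 + (-0.970) = 6.58

pH = 6.58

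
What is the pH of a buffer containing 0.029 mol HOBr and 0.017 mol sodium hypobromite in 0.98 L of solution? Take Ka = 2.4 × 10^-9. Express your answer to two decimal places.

pH = 8.39

pKa = −log(2.4 × 10^-9) = 8.620
pH = pKa + log([A⁻]/[HA]) = 8.620 + log(0.017/0.029)
pH = 8.620 + (-0.232) = 8.39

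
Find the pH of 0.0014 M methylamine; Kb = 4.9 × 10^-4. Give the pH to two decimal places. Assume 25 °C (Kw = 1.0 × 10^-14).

CH3NH2 + H2O ⇌ CH3NH3+ + OH-
From the ICE table, Kb = [OH-]²/(0.0014 − [OH-]) = 4.9 × 10^-4.
[OH-] is not negligible relative to C₀; solve [OH-]² + 0.00049·[OH-] − 6.86e-07 = 0.
[OH-] = [−0.00049 + √(0.00049² + 2.74e-06)]/2 = 6.19 × 10^-4 M
pOH = −log(6.19 × 10^-4) = 3.21; pH = 14.00 − 3.21 = 10.79

pH = 10.79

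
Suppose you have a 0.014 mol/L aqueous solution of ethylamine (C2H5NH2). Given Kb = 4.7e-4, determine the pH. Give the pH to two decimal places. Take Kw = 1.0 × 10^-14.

pH = 11.37

C2H5NH2 + H2O ⇌ C2H5NH3+ + OH-
Kb = [OH-]²/(0.014 − [OH-]) = 4.7 × 10^-4
[OH-] is not negligible relative to C₀; solve [OH-]² + 0.00047·[OH-] − 6.58e-06 = 0.
[OH-] = (−Kb + √(Kb² + 4·Kb·C₀))/2 = 2.34 × 10^-3 M
pOH = 2.63, so pH = 14.00 − pOH = 11.37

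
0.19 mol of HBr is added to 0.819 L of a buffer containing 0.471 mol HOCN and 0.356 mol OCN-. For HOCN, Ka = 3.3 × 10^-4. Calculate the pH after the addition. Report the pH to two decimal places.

After neutralization: n(HOCN) = 0.661 mol, n(OCN-) = 0.166 mol.
pKa = −log(3.3 × 10^-4) = 3.481
Henderson–Hasselbalch with mole ratio 0.166/0.661: pH = 3.481 + (-0.600)

pH = 2.88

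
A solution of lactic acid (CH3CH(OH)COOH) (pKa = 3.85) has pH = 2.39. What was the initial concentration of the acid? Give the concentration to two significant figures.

[H+] = 10^(-2.39) = 4.07 × 10^-3 M = x
Ka = 10^(−3.85) = 1.41 × 10^-4
Ka = x²/(C₀ − x) ⇒ C₀ = x + x²/Ka
C₀ = 4.07 × 10^-3 + (4.07 × 10^-3)²/(1.41 × 10^-4) = 1.22 × 10^-1 M

C₀ = 1.2 × 10^-1 M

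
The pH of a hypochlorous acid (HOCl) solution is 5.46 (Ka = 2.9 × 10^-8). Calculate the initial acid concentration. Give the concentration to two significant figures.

[H+] = 10^(-5.46) = 3.47 × 10^-6 M = x
Ka = x²/(C₀ − x) ⇒ C₀ = x + x²/Ka
C₀ = 3.47 × 10^-6 + (3.47 × 10^-6)²/(2.9 × 10^-8) = 4.19 × 10^-4 M

C₀ = 4.2 × 10^-4 M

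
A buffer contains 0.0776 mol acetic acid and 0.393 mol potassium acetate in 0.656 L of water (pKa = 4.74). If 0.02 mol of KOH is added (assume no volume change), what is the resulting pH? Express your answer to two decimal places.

After neutralization: n(CH3COOH) = 0.0576 mol, n(CH3COO-) = 0.413 mol.
Henderson–Hasselbalch with mole ratio 0.413/0.0576: pH = 4.74 + (+0.856)

pH = 5.60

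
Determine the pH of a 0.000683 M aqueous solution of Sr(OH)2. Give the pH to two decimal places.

Sr(OH)2 is a strong base (each formula unit releases 2 OH-); [OH-] = 0.00137 M.
pOH = -log(0.00137) = 2.86
pH = 14.00 - 2.86 = 11.14

pH = 11.14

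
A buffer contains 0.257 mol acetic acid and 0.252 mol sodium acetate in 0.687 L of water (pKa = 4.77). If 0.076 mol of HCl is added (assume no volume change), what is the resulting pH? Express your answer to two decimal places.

Added H+ converts CH3COO- to CH3COOH: CH3COOH → 0.333 mol, CH3COO- → 0.176 mol.
pH = pKa + log([A⁻]/[HA]) = 4.77 + log(0.176/0.333) = 4.77 -0.277

pH = 4.49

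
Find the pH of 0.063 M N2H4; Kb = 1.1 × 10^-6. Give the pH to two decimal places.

N2H4 + H2O ⇌ N2H5+ + OH-
From the ICE table, Kb = [OH-]²/(0.063 − [OH-]) = 1.1 × 10^-6.
Neglecting [OH-] in the denominator: [OH-] = √(1.1 × 10^-6 × 0.063) = 2.63 × 10^-4 M
pOH = −log(2.63 × 10^-4) = 3.58; pH = 14.00 − 3.58 = 10.42

pH = 10.42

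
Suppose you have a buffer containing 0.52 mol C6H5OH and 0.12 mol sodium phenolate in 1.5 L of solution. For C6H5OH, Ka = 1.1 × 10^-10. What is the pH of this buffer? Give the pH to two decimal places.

pKa = −log(1.1 × 10^-10) = 9.959
Using pH = pKa + log([base]/[acid]) with [base]/[acid] = 0.12/0.52:
pH = 9.959 + (-0.637) = 9.32

pH = 9.32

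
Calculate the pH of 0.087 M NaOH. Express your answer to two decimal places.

NaOH is a strong base; [OH-] = 0.087 M.
pOH = -log(0.087) = 1.06
pH = 14.00 - 1.06 = 12.94

pH = 12.94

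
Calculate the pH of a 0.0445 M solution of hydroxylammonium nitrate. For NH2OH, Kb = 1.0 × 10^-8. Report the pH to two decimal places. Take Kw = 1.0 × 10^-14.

pH = 3.68

NH3OH+ is the conjugate acid of the weak base NH2OH.
Ka = Kw/Kb = 1.0×10^-14 / 1.0 × 10^-8 = 1.00 × 10^-6
From the ICE table, Ka = [H+]²/(0.0445 − [H+]) = 1.00 × 10^-6.
Since Ka ≪ C₀, [H+] ≈ √(Ka·C₀) = 2.11 × 10^-4 M.
Check: 0.47% ionized — well under 5%, approximation valid.
pH = −log(2.11 × 10^-4) = 3.68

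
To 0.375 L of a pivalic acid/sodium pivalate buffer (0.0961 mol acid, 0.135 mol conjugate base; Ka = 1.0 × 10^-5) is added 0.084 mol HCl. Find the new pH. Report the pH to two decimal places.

Added H+ converts (CH3)3CCOO- to (CH3)3CCOOH: (CH3)3CCOOH → 0.18 mol, (CH3)3CCOO- → 0.051 mol.
pKa = −log(1.0 × 10^-5) = 5.000
Henderson–Hasselbalch with mole ratio 0.051/0.18: pH = 5.000 + (-0.548)

pH = 4.45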